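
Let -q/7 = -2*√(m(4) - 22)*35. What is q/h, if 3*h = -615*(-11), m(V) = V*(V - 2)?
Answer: 98*I*√14/451 ≈ 0.81304*I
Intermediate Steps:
m(V) = V*(-2 + V)
q = 490*I*√14 (q = -7*(-2*√(4*(-2 + 4) - 22))*35 = -7*(-2*√(4*2 - 22))*35 = -7*(-2*√(8 - 22))*35 = -7*(-2*I*√14)*35 = -(-490)*I*√14 = 490*I*√14 ≈ 1833.4*I)
h = 2255 (h = (-615*(-11))/3 = (⅓)*6765 = 2255)
q/h = (490*I*√14)/2255 = (490*I*√14)*(1/2255) = 98*I*√14/451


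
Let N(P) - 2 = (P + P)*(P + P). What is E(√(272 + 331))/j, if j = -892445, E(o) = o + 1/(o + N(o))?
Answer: -2414/5200092278885 - 17480376*√67/5200092278885 ≈ -2.7516e-5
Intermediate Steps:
N(P) = 2 + 4*P² (N(P) = 2 + (P + P)*(P + P) = 2 + (2*P)*(2*P) = 2 + 4*P²)
E(o) = o + 1/(2 + o + 4*o²) (E(o) = o + 1/(o + (2 + 4*o²)) = o + 1/(2 + o + 4*o²))
E(√(272 + 331))/j = ((1 + (√(272 + 331))² + 2*√(272 + 331) + 4*(√(272 + 331))³)/(2 + √(272 + 331) + 4*(√(272 + 331))²))/(-892445) = ((1 + (√603)² + 2*√603 + 4*(√603)³)/(2 + √603 + 4*(√603)²))*(-1/892445) = ((1 + (3*√67)² + 2*(3*√67) + 4*(3*√67)³)/(2 + 3*√67 + 4*(3*√67)²))*(-1/892445) = ((1 + 603 + 6*√67 + 4*(1809*√67))/(2 + 3*√67 + 4*603))*(-1/892445) = ((1 + 603 + 6*√67 + 7236*√67)/(2 + 3*√67 + 2412))*(-1/892445) = ((604 + 7242*√67)/(2414 + 3*√67))*(-1/892445) = -(604 + 7242*√67)/(892445*(2414 + 3*√67))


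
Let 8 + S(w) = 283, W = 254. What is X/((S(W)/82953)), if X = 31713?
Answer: 239153499/25 ≈ 9.5661e+6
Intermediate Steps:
S(w) = 275 (S(w) = -8 + 283 = 275)
X/((S(W)/82953)) = 31713/((275/82953)) = 31713/((275*(1/82953))) = 31713/(275/82953) = 31713*(82953/275) = 239153499/25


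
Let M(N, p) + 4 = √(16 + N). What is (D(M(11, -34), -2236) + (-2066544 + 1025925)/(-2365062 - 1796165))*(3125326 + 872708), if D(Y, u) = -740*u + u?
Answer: 27490598447939477118/4161227 ≈ 6.6064e+12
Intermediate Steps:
M(N, p) = -4 + √(16 + N)
D(Y, u) = -739*u
(D(M(11, -34), -2236) + (-2066544 + 1025925)/(-2365062 - 1796165))*(3125326 + 872708) = (-739*(-2236) + (-2066544 + 1025925)/(-2365062 - 1796165))*(3125326 + 872708) = (1652404 - 1040619/(-4161227))*3998034 = (1652404 - 1040619*(-1/4161227))*3998034 = (1652404 + 1040619/4161227)*3998034 = (6876029180327/4161227)*3998034 = 27490598447939477118/4161227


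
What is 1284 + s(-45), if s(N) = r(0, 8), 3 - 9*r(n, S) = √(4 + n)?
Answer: 11557/9 ≈ 1284.1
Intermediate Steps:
r(n, S) = ⅓ - √(4 + n)/9
s(N) = ⅑ (s(N) = ⅓ - √(4 + 0)/9 = ⅓ - √4/9 = ⅓ - ⅑*2 = ⅓ - 2/9 = ⅑)
1284 + s(-45) = 1284 + ⅑ = 11557/9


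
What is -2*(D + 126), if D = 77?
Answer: -406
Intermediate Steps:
-2*(D + 126) = -2*(77 + 126) = -2*203 = -406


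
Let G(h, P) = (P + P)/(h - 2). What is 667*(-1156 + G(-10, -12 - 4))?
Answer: -2307820/3 ≈ -7.6927e+5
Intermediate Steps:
G(h, P) = 2*P/(-2 + h) (G(h, P) = (2*P)/(-2 + h) = 2*P/(-2 + h))
667*(-1156 + G(-10, -12 - 4)) = 667*(-1156 + 2*(-12 - 4)/(-2 - 10)) = 667*(-1156 + 2*(-16)/(-12)) = 667*(-1156 + 2*(-16)*(-1/12)) = 667*(-1156 + 8/3) = 667*(-3460/3) = -2307820/3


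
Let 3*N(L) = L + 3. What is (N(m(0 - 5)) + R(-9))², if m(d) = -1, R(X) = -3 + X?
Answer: 1156/9 ≈ 128.44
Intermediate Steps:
N(L) = 1 + L/3 (N(L) = (L + 3)/3 = (3 + L)/3 = 1 + L/3)
(N(m(0 - 5)) + R(-9))² = ((1 + (⅓)*(-1)) + (-3 - 9))² = ((1 - ⅓) - 12)² = (⅔ - 12)² = (-34/3)² = 1156/9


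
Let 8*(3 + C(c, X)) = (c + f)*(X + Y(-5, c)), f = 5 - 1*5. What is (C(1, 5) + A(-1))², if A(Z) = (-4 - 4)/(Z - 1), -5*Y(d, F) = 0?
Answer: 169/64 ≈ 2.6406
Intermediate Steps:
Y(d, F) = 0 (Y(d, F) = -⅕*0 = 0)
f = 0 (f = 5 - 5 = 0)
C(c, X) = -3 + X*c/8 (C(c, X) = -3 + ((c + 0)*(X + 0))/8 = -3 + (c*X)/8 = -3 + (X*c)/8 = -3 + X*c/8)
A(Z) = -8/(-1 + Z)
(C(1, 5) + A(-1))² = ((-3 + (⅛)*5*1) - 8/(-1 - 1))² = ((-3 + 5/8) - 8/(-2))² = (-19/8 - 8*(-½))² = (-19/8 + 4)² = (13/8)² = 169/64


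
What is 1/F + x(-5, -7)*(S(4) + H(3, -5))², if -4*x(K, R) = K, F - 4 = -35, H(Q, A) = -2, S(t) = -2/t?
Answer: 3859/496 ≈ 7.7802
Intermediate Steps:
F = -31 (F = 4 - 35 = -31)
x(K, R) = -K/4
1/F + x(-5, -7)*(S(4) + H(3, -5))² = 1/(-31) + (-¼*(-5))*(-2/4 - 2)² = -1/31 + 5*(-2*¼ - 2)²/4 = -1/31 + 5*(-½ - 2)²/4 = -1/31 + 5*(-5/2)²/4 = -1/31 + (5/4)*(25/4) = -1/31 + 125/16 = 3859/496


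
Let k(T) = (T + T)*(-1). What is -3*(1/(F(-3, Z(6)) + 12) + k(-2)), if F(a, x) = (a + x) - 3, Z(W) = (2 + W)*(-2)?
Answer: -117/10 ≈ -11.700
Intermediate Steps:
Z(W) = -4 - 2*W
k(T) = -2*T (k(T) = (2*T)*(-1) = -2*T)
F(a, x) = -3 + a + x
-3*(1/(F(-3, Z(6)) + 12) + k(-2)) = -3*(1/((-3 - 3 + (-4 - 2*6)) + 12) - 2*(-2)) = -3*(1/((-3 - 3 + (-4 - 12)) + 12) + 4) = -3*(1/((-3 - 3 - 16) + 12) + 4) = -3*(1/(-22 + 12) + 4) = -3*(1/(-10) + 4) = -3*(-1/10 + 4) = -3*39/10 = -117/10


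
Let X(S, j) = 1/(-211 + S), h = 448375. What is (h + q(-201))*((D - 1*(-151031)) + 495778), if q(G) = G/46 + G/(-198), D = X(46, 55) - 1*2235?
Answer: 36194004840648011/125235 ≈ 2.8901e+11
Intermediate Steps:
D = -368776/165 (D = 1/(-211 + 46) - 1*2235 = 1/(-165) - 2235 = -1/165 - 2235 = -368776/165 ≈ -2235.0)
q(G) = 38*G/2277 (q(G) = G*(1/46) + G*(-1/198) = G/46 - G/198 = 38*G/2277)
(h + q(-201))*((D - 1*(-151031)) + 495778) = (448375 + (38/2277)*(-201))*((-368776/165 - 1*(-151031)) + 495778) = (448375 - 2546/759)*((-368776/165 + 151031) + 495778) = 340314079*(24551339/165 + 495778)/759 = (340314079/759)*(106354709/165) = 36194004840648011/125235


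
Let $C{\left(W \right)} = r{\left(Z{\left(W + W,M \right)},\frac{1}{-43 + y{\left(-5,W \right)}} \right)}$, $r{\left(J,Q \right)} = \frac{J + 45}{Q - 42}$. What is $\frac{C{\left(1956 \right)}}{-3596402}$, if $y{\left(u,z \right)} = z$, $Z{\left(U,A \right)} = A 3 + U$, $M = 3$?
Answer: $\frac{3793479}{144476459345} \approx 2.6257 \cdot 10^{-5}$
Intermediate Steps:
$Z{\left(U,A \right)} = U + 3 A$ ($Z{\left(U,A \right)} = 3 A + U = U + 3 A$)
$r{\left(J,Q \right)} = \frac{45 + J}{-42 + Q}$
$C{\left(W \right)} = \frac{54 + 2 W}{-42 + \frac{1}{-43 + W}}$ ($C{\left(W \right)} = \frac{45 + \left(\left(W + W\right) + 3 \cdot 3\right)}{-42 + \frac{1}{-43 + W}} = \frac{45 + \left(2 W + 9\right)}{-42 + \frac{1}{-43 + W}} = \frac{45 + \left(9 + 2 W\right)}{-42 + \frac{1}{-43 + W}} = \frac{54 + 2 W}{-42 + \frac{1}{-43 + W}}$)
$\frac{C{\left(1956 \right)}}{-3596402} = \frac{\left(-2\right) \frac{1}{-1807 + 42 \cdot 1956} \left(-43 + 1956\right) \left(27 + 1956\right)}{-3596402} = \left(-2\right) \frac{1}{-1807 + 82152} \cdot 1913 \cdot 1983 \left(- \frac{1}{3596402}\right) = \left(-2\right) \frac{1}{80345} \cdot 1913 \cdot 1983 \left(- \frac{1}{3596402}\right) = \left(- \frac{7586958}{80345}\right) \left(- \frac{1}{3596402}\right) = \frac{3793479}{144476459345}$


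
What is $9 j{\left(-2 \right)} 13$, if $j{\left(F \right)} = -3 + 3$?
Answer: $0$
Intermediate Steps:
$j{\left(F \right)} = 0$
$9 j{\left(-2 \right)} 13 = 9 \cdot 0 \cdot 13 = 0 \cdot 13 = 0$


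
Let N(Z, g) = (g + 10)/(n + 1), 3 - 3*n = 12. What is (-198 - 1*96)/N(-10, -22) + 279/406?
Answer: -19615/406 ≈ -48.313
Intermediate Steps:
n = -3 (n = 1 - 1/3*12 = 1 - 4 = -3)
N(Z, g) = -5 - g/2 (N(Z, g) = (g + 10)/(-3 + 1) = (10 + g)/(-2) = (10 + g)*(-1/2) = -5 - g/2)
(-198 - 1*96)/N(-10, -22) + 279/406 = (-198 - 1*96)/(-5 - 1/2*(-22)) + 279/406 = (-198 - 96)/(-5 + 11) + 279*(1/406) = -294/6 + 279/406 = -294*1/6 + 279/406 = -49 + 279/406 = -19615/406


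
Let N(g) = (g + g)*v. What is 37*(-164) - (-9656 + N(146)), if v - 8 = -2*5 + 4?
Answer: 3004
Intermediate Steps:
v = 2 (v = 8 + (-2*5 + 4) = 8 + (-10 + 4) = 8 - 6 = 2)
N(g) = 4*g (N(g) = (g + g)*2 = (2*g)*2 = 4*g)
37*(-164) - (-9656 + N(146)) = 37*(-164) - (-9656 + 4*146) = -6068 - (-9656 + 584) = -6068 - 1*(-9072) = -6068 + 9072 = 3004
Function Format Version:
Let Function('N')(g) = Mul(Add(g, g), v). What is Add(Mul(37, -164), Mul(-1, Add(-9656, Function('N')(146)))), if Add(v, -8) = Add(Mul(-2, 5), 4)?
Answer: 3004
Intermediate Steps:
v = 2 (v = Add(8, Add(Mul(-2, 5), 4)) = Add(8, Add(-10, 4)) = Add(8, -6) = 2)
Function('N')(g) = Mul(4, g) (Function('N')(g) = Mul(Add(g, g), 2) = Mul(Mul(2, g), 2) = Mul(4, g))
Add(Mul(37, -164), Mul(-1, Add(-9656, Function('N')(146)))) = Add(Mul(37, -164), Mul(-1, Add(-9656, Mul(4, 146)))) = Add(-6068, Mul(-1, Add(-9656, 584))) = Add(-6068, Mul(-1, -9072)) = Add(-6068, 9072) = 3004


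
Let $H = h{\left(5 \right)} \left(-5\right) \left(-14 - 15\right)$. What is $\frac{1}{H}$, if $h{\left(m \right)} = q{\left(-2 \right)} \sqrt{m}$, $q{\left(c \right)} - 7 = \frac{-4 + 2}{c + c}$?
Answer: $\frac{2 \sqrt{5}}{10875} \approx 0.00041123$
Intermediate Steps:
$q{\left(c \right)} = 7 - \frac{1}{c}$ ($q{\left(c \right)} = 7 + \frac{-4 + 2}{c + c} = 7 - \frac{2}{2 c} = 7 - 2 \frac{1}{2 c} = 7 - \frac{1}{c}$)
$h{\left(m \right)} = \frac{15 \sqrt{m}}{2}$ ($h{\left(m \right)} = \left(7 - \frac{1}{-2}\right) \sqrt{m} = \left(7 - - \frac{1}{2}\right) \sqrt{m} = \left(7 + \frac{1}{2}\right) \sqrt{m} = \frac{15 \sqrt{m}}{2}$)
$H = \frac{2175 \sqrt{5}}{2}$ ($H = \frac{15 \sqrt{5}}{2} \left(-5\right) \left(-14 - 15\right) = - \frac{75 \sqrt{5}}{2} \left(-29\right) = \frac{2175 \sqrt{5}}{2} \approx 2431.7$)
$\frac{1}{H} = \frac{1}{\frac{2175}{2} \sqrt{5}} = \frac{2 \sqrt{5}}{10875}$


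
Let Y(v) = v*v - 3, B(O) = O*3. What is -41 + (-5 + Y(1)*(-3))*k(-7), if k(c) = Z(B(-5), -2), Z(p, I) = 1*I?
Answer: -43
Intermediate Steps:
B(O) = 3*O
Z(p, I) = I
k(c) = -2
Y(v) = -3 + v**2 (Y(v) = v**2 - 3 = -3 + v**2)
-41 + (-5 + Y(1)*(-3))*k(-7) = -41 + (-5 + (-3 + 1**2)*(-3))*(-2) = -41 + (-5 + (-3 + 1)*(-3))*(-2) = -41 + (-5 - 2*(-3))*(-2) = -41 + (-5 + 6)*(-2) = -41 + 1*(-2) = -41 - 2 = -43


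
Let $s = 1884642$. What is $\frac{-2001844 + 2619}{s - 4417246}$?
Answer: $\frac{1999225}{2532604} \approx 0.7894$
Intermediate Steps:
$\frac{-2001844 + 2619}{s - 4417246} = \frac{-2001844 + 2619}{1884642 - 4417246} = - \frac{1999225}{-2532604} = \left(-1999225\right) \left(- \frac{1}{2532604}\right) = \frac{1999225}{2532604}$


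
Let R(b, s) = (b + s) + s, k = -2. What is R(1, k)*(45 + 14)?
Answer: -177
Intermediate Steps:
R(b, s) = b + 2*s
R(1, k)*(45 + 14) = (1 + 2*(-2))*(45 + 14) = (1 - 4)*59 = -3*59 = -177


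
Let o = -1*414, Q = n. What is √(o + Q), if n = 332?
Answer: I*√82 ≈ 9.0554*I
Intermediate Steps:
Q = 332
o = -414
√(o + Q) = √(-414 + 332) = √(-82) = I*√82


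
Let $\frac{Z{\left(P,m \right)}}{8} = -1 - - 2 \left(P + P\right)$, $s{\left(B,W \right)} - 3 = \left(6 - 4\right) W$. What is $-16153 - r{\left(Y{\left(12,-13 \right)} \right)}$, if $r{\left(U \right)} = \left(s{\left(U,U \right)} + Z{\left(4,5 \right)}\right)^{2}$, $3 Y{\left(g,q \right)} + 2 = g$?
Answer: $- \frac{296698}{9} \approx -32966.0$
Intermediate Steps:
$s{\left(B,W \right)} = 3 + 2 W$ ($s{\left(B,W \right)} = 3 + \left(6 - 4\right) W = 3 + 2 W$)
$Y{\left(g,q \right)} = - \frac{2}{3} + \frac{g}{3}$
$Z{\left(P,m \right)} = -8 + 32 P$ ($Z{\left(P,m \right)} = 8 \left(-1 - - 2 \left(P + P\right)\right) = 8 \left(-1 - - 2 \cdot 2 P\right) = 8 \left(-1 - - 4 P\right) = 8 \left(-1 + 4 P\right) = -8 + 32 P$)
$r{\left(U \right)} = \left(123 + 2 U\right)^{2}$ ($r{\left(U \right)} = \left(\left(3 + 2 U\right) + \left(-8 + 32 \cdot 4\right)\right)^{2} = \left(\left(3 + 2 U\right) + \left(-8 + 128\right)\right)^{2} = \left(\left(3 + 2 U\right) + 120\right)^{2} = \left(123 + 2 U\right)^{2}$)
$-16153 - r{\left(Y{\left(12,-13 \right)} \right)} = -16153 - \left(123 + 2 \left(- \frac{2}{3} + \frac{1}{3} \cdot 12\right)\right)^{2} = -16153 - \left(123 + 2 \left(- \frac{2}{3} + 4\right)\right)^{2} = -16153 - \left(123 + 2 \cdot \frac{10}{3}\right)^{2} = -16153 - \left(123 + \frac{20}{3}\right)^{2} = -16153 - \left(\frac{389}{3}\right)^{2} = -16153 - \frac{151321}{9} = - \frac{296698}{9}$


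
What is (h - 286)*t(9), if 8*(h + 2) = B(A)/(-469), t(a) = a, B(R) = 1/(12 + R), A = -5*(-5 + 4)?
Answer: -165328137/63784 ≈ -2592.0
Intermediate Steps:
A = 5 (A = -5*(-1) = 5)
h = -127569/63784 (h = -2 + (1/((12 + 5)*(-469)))/8 = -2 + (-1/469/17)/8 = -2 + ((1/17)*(-1/469))/8 = -2 + (⅛)*(-1/7973) = -2 - 1/63784 = -127569/63784 ≈ -2.0000)
(h - 286)*t(9) = (-127569/63784 - 286)*9 = -18369793/63784*9 = -165328137/63784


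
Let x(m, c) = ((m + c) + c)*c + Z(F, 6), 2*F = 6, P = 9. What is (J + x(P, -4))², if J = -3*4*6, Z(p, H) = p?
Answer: 5329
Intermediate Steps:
F = 3 (F = (½)*6 = 3)
x(m, c) = 3 + c*(m + 2*c) (x(m, c) = ((m + c) + c)*c + 3 = ((c + m) + c)*c + 3 = (m + 2*c)*c + 3 = c*(m + 2*c) + 3 = 3 + c*(m + 2*c))
J = -72 (J = -12*6 = -72)
(J + x(P, -4))² = (-72 + (3 + 2*(-4)² - 4*9))² = (-72 + (3 + 2*16 - 36))² = (-72 + (3 + 32 - 36))² = (-72 - 1)² = (-73)² = 5329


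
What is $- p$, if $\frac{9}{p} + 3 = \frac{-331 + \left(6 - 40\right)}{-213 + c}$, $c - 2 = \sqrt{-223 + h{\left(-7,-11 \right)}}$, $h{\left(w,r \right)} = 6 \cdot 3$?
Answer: $\frac{514467}{73669} + \frac{3285 i \sqrt{205}}{73669} \approx 6.9835 + 0.63845 i$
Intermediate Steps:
$h{\left(w,r \right)} = 18$
$c = 2 + i \sqrt{205}$ ($c = 2 + \sqrt{-223 + 18} = 2 + \sqrt{-205} = 2 + i \sqrt{205} \approx 2.0 + 14.318 i$)
$p = \frac{9}{-3 - \frac{365}{-211 + i \sqrt{205}}}$ ($p = \frac{9}{-3 + \frac{-331 + \left(6 - 40\right)}{-213 + \left(2 + i \sqrt{205}\right)}} = \frac{9}{-3 + \frac{-331 + \left(6 - 40\right)}{-211 + i \sqrt{205}}} = \frac{9}{-3 + \frac{-331 - 34}{-211 + i \sqrt{205}}} = \frac{9}{-3 - \frac{365}{-211 + i \sqrt{205}}} \approx -6.9835 - 0.63845 i$)
$- p = - (- \frac{514467}{73669} - \frac{3285 i \sqrt{205}}{73669}) = \frac{514467}{73669} + \frac{3285 i \sqrt{205}}{73669}$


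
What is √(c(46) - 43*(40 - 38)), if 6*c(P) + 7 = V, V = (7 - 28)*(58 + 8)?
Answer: I*√11454/6 ≈ 17.837*I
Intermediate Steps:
V = -1386 (V = -21*66 = -1386)
c(P) = -1393/6 (c(P) = -7/6 + (⅙)*(-1386) = -7/6 - 231 = -1393/6)
√(c(46) - 43*(40 - 38)) = √(-1393/6 - 43*(40 - 38)) = √(-1393/6 - 43*2) = √(-1393/6 - 86) = √(-1909/6) = I*√11454/6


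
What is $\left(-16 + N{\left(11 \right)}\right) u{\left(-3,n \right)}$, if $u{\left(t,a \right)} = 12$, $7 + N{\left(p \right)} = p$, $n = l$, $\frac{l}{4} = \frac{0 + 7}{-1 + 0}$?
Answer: $-144$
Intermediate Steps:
$l = -28$ ($l = 4 \frac{0 + 7}{-1 + 0} = 4 \frac{7}{-1} = 4 \cdot 7 \left(-1\right) = 4 \left(-7\right) = -28$)
$n = -28$
$N{\left(p \right)} = -7 + p$
$\left(-16 + N{\left(11 \right)}\right) u{\left(-3,n \right)} = \left(-16 + \left(-7 + 11\right)\right) 12 = \left(-16 + 4\right) 12 = \left(-12\right) 12 = -144$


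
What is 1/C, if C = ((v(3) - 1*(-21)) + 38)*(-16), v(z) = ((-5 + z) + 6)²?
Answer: -1/1200 ≈ -0.00083333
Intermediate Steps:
v(z) = (1 + z)²
C = -1200 (C = (((1 + 3)² - 1*(-21)) + 38)*(-16) = ((4² + 21) + 38)*(-16) = ((16 + 21) + 38)*(-16) = (37 + 38)*(-16) = 75*(-16) = -1200)
1/C = 1/(-1200) = -1/1200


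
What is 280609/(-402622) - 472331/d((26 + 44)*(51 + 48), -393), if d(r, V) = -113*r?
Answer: -672073862/7165665045 ≈ -0.093791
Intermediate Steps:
280609/(-402622) - 472331/d((26 + 44)*(51 + 48), -393) = 280609/(-402622) - 472331*(-1/(113*(26 + 44)*(51 + 48))) = 280609*(-1/402622) - 472331/((-7910*99)) = -280609/402622 - 472331/((-113*6930)) = -280609/402622 - 472331/(-783090) = -280609/402622 - 472331*(-1/783090) = -280609/402622 + 472331/783090 = -672073862/7165665045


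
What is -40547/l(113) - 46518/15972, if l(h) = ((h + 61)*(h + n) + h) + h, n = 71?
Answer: -89477085/21457051 ≈ -4.1701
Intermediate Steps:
l(h) = 2*h + (61 + h)*(71 + h) (l(h) = ((h + 61)*(h + 71) + h) + h = ((61 + h)*(71 + h) + h) + h = (h + (61 + h)*(71 + h)) + h = 2*h + (61 + h)*(71 + h))
-40547/l(113) - 46518/15972 = -40547/(4331 + 113² + 134*113) - 46518/15972 = -40547/(4331 + 12769 + 15142) - 46518*1/15972 = -40547/32242 - 7753/2662 = -89477085/21457051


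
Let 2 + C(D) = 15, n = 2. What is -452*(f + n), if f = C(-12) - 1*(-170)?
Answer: -83620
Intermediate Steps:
C(D) = 13 (C(D) = -2 + 15 = 13)
f = 183 (f = 13 - 1*(-170) = 13 + 170 = 183)
-452*(f + n) = -452*(183 + 2) = -452*185 = -83620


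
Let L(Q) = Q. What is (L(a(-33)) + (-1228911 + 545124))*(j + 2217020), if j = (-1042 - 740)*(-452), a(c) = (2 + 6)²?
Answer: -2066541827932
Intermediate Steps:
a(c) = 64 (a(c) = 8² = 64)
j = 805464 (j = -1782*(-452) = 805464)
(L(a(-33)) + (-1228911 + 545124))*(j + 2217020) = (64 + (-1228911 + 545124))*(805464 + 2217020) = (64 - 683787)*3022484 = -683723*3022484 = -2066541827932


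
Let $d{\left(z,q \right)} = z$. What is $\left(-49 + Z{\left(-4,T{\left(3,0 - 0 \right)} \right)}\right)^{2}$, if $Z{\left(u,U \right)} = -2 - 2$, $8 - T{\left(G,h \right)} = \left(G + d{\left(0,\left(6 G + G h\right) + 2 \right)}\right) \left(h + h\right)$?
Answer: $2809$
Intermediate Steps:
$T{\left(G,h \right)} = 8 - 2 G h$ ($T{\left(G,h \right)} = 8 - \left(G + 0\right) \left(h + h\right) = 8 - G 2 h = 8 - 2 G h$)
$Z{\left(u,U \right)} = -4$
$\left(-49 + Z{\left(-4,T{\left(3,0 - 0 \right)} \right)}\right)^{2} = \left(-49 - 4\right)^{2} = \left(-53\right)^{2} = 2809$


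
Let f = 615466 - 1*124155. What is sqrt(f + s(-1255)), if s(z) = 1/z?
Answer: 2*sqrt(193456776630)/1255 ≈ 700.94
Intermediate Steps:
f = 491311 (f = 615466 - 124155 = 491311)
sqrt(f + s(-1255)) = sqrt(491311 + 1/(-1255)) = sqrt(491311 - 1/1255) = sqrt(616595304/1255) = 2*sqrt(193456776630)/1255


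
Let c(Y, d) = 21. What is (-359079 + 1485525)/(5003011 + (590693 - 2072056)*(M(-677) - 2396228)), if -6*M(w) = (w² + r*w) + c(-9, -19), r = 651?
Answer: 6758676/21324237070799 ≈ 3.1695e-7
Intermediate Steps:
M(w) = -7/2 - 217*w/2 - w²/6 (M(w) = -((w² + 651*w) + 21)/6 = -(21 + w² + 651*w)/6 = -7/2 - 217*w/2 - w²/6)
(-359079 + 1485525)/(5003011 + (590693 - 2072056)*(M(-677) - 2396228)) = (-359079 + 1485525)/(5003011 + (590693 - 2072056)*((-7/2 - 217/2*(-677) - ⅙*(-677)²) - 2396228)) = 1126446/(5003011 - 1481363*((-7/2 + 146909/2 - ⅙*458329) - 2396228)) = 1126446/(5003011 - 1481363*((-7/2 + 146909/2 - 458329/6) - 2396228)) = 1126446/(5003011 - 1481363*(-17623/6 - 2396228)) = 1126446/(5003011 - 1481363*(-14394991/6)) = 1126446/(5003011 + 21324207052733/6) = 1126446/(21324237070799/6) = 1126446*(6/21324237070799) = 6758676/21324237070799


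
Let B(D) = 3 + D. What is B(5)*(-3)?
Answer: -24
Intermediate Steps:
B(5)*(-3) = (3 + 5)*(-3) = 8*(-3) = -24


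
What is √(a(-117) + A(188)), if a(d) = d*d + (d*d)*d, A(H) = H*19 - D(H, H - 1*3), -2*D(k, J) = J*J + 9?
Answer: I*√1567235 ≈ 1251.9*I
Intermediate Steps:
D(k, J) = -9/2 - J²/2 (D(k, J) = -(J*J + 9)/2 = -(J² + 9)/2 = -(9 + J²)/2 = -9/2 - J²/2)
A(H) = 9/2 + (-3 + H)²/2 + 19*H (A(H) = H*19 - (-9/2 - (H - 1*3)²/2) = 19*H - (-9/2 - (H - 3)²/2) = 19*H - (-9/2 - (-3 + H)²/2) = 19*H + (9/2 + (-3 + H)²/2) = 9/2 + (-3 + H)²/2 + 19*H)
a(d) = d² + d³ (a(d) = d² + d²*d = d² + d³)
√(a(-117) + A(188)) = √((-117)²*(1 - 117) + (9 + (½)*188² + 16*188)) = √(13689*(-116) + (9 + (½)*35344 + 3008)) = √(-1587924 + (9 + 17672 + 3008)) = √(-1587924 + 20689) = √(-1567235) = I*√1567235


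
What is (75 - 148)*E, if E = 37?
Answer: -2701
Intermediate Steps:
(75 - 148)*E = (75 - 148)*37 = -73*37 = -2701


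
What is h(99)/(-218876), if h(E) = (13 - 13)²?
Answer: 0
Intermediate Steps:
h(E) = 0 (h(E) = 0² = 0)
h(99)/(-218876) = 0/(-218876) = 0*(-1/218876) = 0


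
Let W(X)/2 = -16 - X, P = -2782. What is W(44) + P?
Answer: -2902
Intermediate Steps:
W(X) = -32 - 2*X (W(X) = 2*(-16 - X) = -32 - 2*X)
W(44) + P = (-32 - 2*44) - 2782 = (-32 - 88) - 2782 = -120 - 2782 = -2902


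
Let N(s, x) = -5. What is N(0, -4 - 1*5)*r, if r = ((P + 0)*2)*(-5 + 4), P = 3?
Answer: 30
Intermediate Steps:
r = -6 (r = ((3 + 0)*2)*(-5 + 4) = (3*2)*(-1) = 6*(-1) = -6)
N(0, -4 - 1*5)*r = -5*(-6) = 30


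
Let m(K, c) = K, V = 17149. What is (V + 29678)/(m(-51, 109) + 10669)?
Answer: 46827/10618 ≈ 4.4102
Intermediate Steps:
(V + 29678)/(m(-51, 109) + 10669) = (17149 + 29678)/(-51 + 10669) = 46827/10618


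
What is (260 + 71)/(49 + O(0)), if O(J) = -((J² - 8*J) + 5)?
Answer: 331/44 ≈ 7.5227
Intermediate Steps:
O(J) = -5 - J² + 8*J (O(J) = -(5 + J² - 8*J) = -5 - J² + 8*J)
(260 + 71)/(49 + O(0)) = (260 + 71)/(49 + (-5 - 1*0² + 8*0)) = 331/(49 + (-5 - 1*0 + 0)) = 331/(49 + (-5 + 0 + 0)) = 331/(49 - 5) = 331/44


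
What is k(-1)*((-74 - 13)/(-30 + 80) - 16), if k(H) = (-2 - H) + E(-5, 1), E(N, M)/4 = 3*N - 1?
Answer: 11531/10 ≈ 1153.1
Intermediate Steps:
E(N, M) = -4 + 12*N (E(N, M) = 4*(3*N - 1) = 4*(-1 + 3*N) = -4 + 12*N)
k(H) = -66 - H (k(H) = (-2 - H) + (-4 + 12*(-5)) = (-2 - H) + (-4 - 60) = (-2 - H) - 64 = -66 - H)
k(-1)*((-74 - 13)/(-30 + 80) - 16) = (-66 - 1*(-1))*((-74 - 13)/(-30 + 80) - 16) = (-66 + 1)*(-87/50 - 16) = -65*(-87*1/50 - 16) = -65*(-87/50 - 16) = -65*(-887/50) = 11531/10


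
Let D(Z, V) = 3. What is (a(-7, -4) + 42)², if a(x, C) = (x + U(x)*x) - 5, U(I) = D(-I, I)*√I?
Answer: -2187 - 1260*I*√7 ≈ -2187.0 - 3333.6*I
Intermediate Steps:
U(I) = 3*√I
a(x, C) = -5 + x + 3*x^(3/2) (a(x, C) = (x + (3*√x)*x) - 5 = (x + 3*x^(3/2)) - 5 = -5 + x + 3*x^(3/2))
(a(-7, -4) + 42)² = ((-5 - 7 + 3*(-7)^(3/2)) + 42)² = ((-5 - 7 + 3*(-7*I*√7)) + 42)² = ((-5 - 7 - 21*I*√7) + 42)² = ((-12 - 21*I*√7) + 42)² = (30 - 21*I*√7)²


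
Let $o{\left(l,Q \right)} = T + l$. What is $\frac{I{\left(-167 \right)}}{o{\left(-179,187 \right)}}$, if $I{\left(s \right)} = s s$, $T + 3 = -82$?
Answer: $- \frac{27889}{264} \approx -105.64$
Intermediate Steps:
$T = -85$ ($T = -3 - 82 = -85$)
$I{\left(s \right)} = s^{2}$
$o{\left(l,Q \right)} = -85 + l$
$\frac{I{\left(-167 \right)}}{o{\left(-179,187 \right)}} = \frac{\left(-167\right)^{2}}{-85 - 179} = \frac{27889}{-264} = 27889 \left(- \frac{1}{264}\right) = - \frac{27889}{264}$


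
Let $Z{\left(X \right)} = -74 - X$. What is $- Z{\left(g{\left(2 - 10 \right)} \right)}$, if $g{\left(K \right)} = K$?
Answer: $66$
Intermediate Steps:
$- Z{\left(g{\left(2 - 10 \right)} \right)} = - (-74 - \left(2 - 10\right)) = - (-74 - -8) = - (-74 + 8) = \left(-1\right) \left(-66\right) = 66$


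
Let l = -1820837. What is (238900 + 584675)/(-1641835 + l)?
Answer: -274525/1154224 ≈ -0.23784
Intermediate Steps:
(238900 + 584675)/(-1641835 + l) = (238900 + 584675)/(-1641835 - 1820837) = 823575/(-3462672) = 823575*(-1/3462672) = -274525/1154224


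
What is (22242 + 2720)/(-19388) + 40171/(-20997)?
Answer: -651481231/203544918 ≈ -3.2007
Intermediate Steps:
(22242 + 2720)/(-19388) + 40171/(-20997) = 24962*(-1/19388) + 40171*(-1/20997) = -12481/9694 - 40171/20997 = -651481231/203544918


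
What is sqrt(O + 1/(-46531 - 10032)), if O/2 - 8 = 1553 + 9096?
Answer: sqrt(68191435404703)/56563 ≈ 145.99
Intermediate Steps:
O = 21314 (O = 16 + 2*(1553 + 9096) = 16 + 2*10649 = 16 + 21298 = 21314)
sqrt(O + 1/(-46531 - 10032)) = sqrt(21314 + 1/(-46531 - 10032)) = sqrt(21314 + 1/(-56563)) = sqrt(21314 - 1/56563) = sqrt(1205583781/56563) = sqrt(68191435404703)/56563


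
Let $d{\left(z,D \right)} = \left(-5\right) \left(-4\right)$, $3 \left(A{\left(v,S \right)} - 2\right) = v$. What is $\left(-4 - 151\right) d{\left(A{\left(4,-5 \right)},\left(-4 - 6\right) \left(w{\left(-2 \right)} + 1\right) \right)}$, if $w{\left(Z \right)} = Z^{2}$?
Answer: $-3100$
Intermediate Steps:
$A{\left(v,S \right)} = 2 + \frac{v}{3}$
$d{\left(z,D \right)} = 20$
$\left(-4 - 151\right) d{\left(A{\left(4,-5 \right)},\left(-4 - 6\right) \left(w{\left(-2 \right)} + 1\right) \right)} = \left(-4 - 151\right) 20 = \left(-155\right) 20 = -3100$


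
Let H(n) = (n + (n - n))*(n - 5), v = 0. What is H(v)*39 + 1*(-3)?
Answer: -3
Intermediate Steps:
H(n) = n*(-5 + n) (H(n) = (n + 0)*(-5 + n) = n*(-5 + n))
H(v)*39 + 1*(-3) = (0*(-5 + 0))*39 + 1*(-3) = (0*(-5))*39 - 3 = 0*39 - 3 = 0 - 3 = -3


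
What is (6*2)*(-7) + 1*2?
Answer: -82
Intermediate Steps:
(6*2)*(-7) + 1*2 = 12*(-7) + 2 = -84 + 2 = -82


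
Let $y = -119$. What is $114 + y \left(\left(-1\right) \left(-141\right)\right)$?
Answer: $-16665$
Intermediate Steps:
$114 + y \left(\left(-1\right) \left(-141\right)\right) = 114 - 119 \left(\left(-1\right) \left(-141\right)\right) = 114 - 16779 = -16665$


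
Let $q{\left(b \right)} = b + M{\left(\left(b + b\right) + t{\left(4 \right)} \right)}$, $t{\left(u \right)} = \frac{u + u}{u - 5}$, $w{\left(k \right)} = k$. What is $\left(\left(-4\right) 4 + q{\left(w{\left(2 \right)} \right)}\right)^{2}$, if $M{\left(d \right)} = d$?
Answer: $324$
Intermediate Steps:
$t{\left(u \right)} = \frac{2 u}{-5 + u}$
$q{\left(b \right)} = -8 + 3 b$ ($q{\left(b \right)} = b + \left(\left(b + b\right) + 2 \cdot 4 \frac{1}{-5 + 4}\right) = b + \left(2 b + 2 \cdot 4 \frac{1}{-1}\right) = b + \left(2 b + 2 \cdot 4 \left(-1\right)\right) = b + \left(2 b - 8\right) = b + \left(-8 + 2 b\right) = -8 + 3 b$)
$\left(\left(-4\right) 4 + q{\left(w{\left(2 \right)} \right)}\right)^{2} = \left(\left(-4\right) 4 + \left(-8 + 3 \cdot 2\right)\right)^{2} = \left(-16 + \left(-8 + 6\right)\right)^{2} = \left(-16 - 2\right)^{2} = \left(-18\right)^{2} = 324$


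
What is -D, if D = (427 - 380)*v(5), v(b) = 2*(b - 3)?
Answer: -188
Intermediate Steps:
v(b) = -6 + 2*b (v(b) = 2*(-3 + b) = -6 + 2*b)
D = 188 (D = (427 - 380)*(-6 + 2*5) = 47*(-6 + 10) = 47*4 = 188)
-D = -1*188 = -188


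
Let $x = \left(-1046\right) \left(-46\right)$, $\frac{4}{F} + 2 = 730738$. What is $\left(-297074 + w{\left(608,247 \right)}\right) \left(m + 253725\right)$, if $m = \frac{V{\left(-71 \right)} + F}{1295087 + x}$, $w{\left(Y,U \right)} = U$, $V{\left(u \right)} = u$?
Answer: $- \frac{18480292004691932746299}{245381696852} \approx -7.5312 \cdot 10^{10}$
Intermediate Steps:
$F = \frac{1}{182684}$ ($F = \frac{4}{-2 + 730738} = \frac{4}{730736} = 4 \cdot \frac{1}{730736} = \frac{1}{182684} \approx 5.4739 \cdot 10^{-6}$)
$x = 48116$
$m = - \frac{12970563}{245381696852}$ ($m = \frac{-71 + \frac{1}{182684}}{1295087 + 48116} = - \frac{12970563}{182684 \cdot 1343203} = \left(- \frac{12970563}{182684}\right) \frac{1}{1343203} = - \frac{12970563}{245381696852} \approx -5.2859 \cdot 10^{-5}$)
$\left(-297074 + w{\left(608,247 \right)}\right) \left(m + 253725\right) = \left(-297074 + 247\right) \left(- \frac{12970563}{245381696852} + 253725\right) = \left(-296827\right) \frac{62259471020803137}{245381696852} = - \frac{18480292004691932746299}{245381696852}$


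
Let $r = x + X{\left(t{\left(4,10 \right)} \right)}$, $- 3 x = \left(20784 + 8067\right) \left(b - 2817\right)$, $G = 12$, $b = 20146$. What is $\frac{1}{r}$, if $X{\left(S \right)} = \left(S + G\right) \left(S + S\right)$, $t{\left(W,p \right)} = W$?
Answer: $- \frac{1}{166652865} \approx -6.0005 \cdot 10^{-9}$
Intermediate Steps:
$x = -166652993$ ($x = - \frac{\left(20784 + 8067\right) \left(20146 - 2817\right)}{3} = - \frac{28851 \cdot 17329}{3} = \left(- \frac{1}{3}\right) 499958979 = -166652993$)
$X{\left(S \right)} = 2 S \left(12 + S\right)$ ($X{\left(S \right)} = \left(S + 12\right) \left(S + S\right) = \left(12 + S\right) 2 S = 2 S \left(12 + S\right)$)
$r = -166652865$ ($r = -166652993 + 2 \cdot 4 \left(12 + 4\right) = -166652993 + 2 \cdot 4 \cdot 16 = -166652993 + 128 = -166652865$)
$\frac{1}{r} = \frac{1}{-166652865} = - \frac{1}{166652865}$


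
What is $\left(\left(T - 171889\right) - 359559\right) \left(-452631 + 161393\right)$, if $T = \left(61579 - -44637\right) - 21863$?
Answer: $130211053610$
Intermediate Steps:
$T = 84353$ ($T = \left(61579 + 44637\right) - 21863 = 106216 - 21863 = 84353$)
$\left(\left(T - 171889\right) - 359559\right) \left(-452631 + 161393\right) = \left(\left(84353 - 171889\right) - 359559\right) \left(-452631 + 161393\right) = \left(-87536 - 359559\right) \left(-291238\right) = \left(-447095\right) \left(-291238\right) = 130211053610$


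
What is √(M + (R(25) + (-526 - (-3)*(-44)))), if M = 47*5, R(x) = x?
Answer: I*√398 ≈ 19.95*I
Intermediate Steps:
M = 235
√(M + (R(25) + (-526 - (-3)*(-44)))) = √(235 + (25 + (-526 - (-3)*(-44)))) = √(235 + (25 + (-526 - 1*132))) = √(235 + (25 + (-526 - 132))) = √(235 + (25 - 658)) = √(235 - 633) = √(-398) = I*√398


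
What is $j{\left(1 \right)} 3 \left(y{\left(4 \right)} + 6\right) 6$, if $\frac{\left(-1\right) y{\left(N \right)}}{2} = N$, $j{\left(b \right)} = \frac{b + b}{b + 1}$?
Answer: $-36$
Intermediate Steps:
$j{\left(b \right)} = \frac{2 b}{1 + b}$
$y{\left(N \right)} = - 2 N$
$j{\left(1 \right)} 3 \left(y{\left(4 \right)} + 6\right) 6 = 2 \cdot 1 \frac{1}{1 + 1} \cdot 3 \left(\left(-2\right) 4 + 6\right) 6 = 2 \cdot 1 \cdot \frac{1}{2} \cdot 3 \left(-8 + 6\right) 6 = 2 \cdot 1 \cdot \frac{1}{2} \cdot 3 \left(-2\right) 6 = 1 \left(-6\right) 6 = \left(-6\right) 6 = -36$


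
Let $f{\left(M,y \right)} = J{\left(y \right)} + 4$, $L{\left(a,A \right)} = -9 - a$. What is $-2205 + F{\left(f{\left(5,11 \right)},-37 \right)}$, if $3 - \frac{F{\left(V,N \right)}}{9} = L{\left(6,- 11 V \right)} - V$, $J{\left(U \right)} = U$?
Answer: $-1908$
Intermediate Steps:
$f{\left(M,y \right)} = 4 + y$ ($f{\left(M,y \right)} = y + 4 = 4 + y$)
$F{\left(V,N \right)} = 162 + 9 V$ ($F{\left(V,N \right)} = 27 - 9 \left(\left(-9 - 6\right) - V\right) = 27 - 9 \left(-15 - V\right) = 27 + \left(135 + 9 V\right) = 162 + 9 V$)
$-2205 + F{\left(f{\left(5,11 \right)},-37 \right)} = -2205 + \left(162 + 9 \left(4 + 11\right)\right) = -2205 + \left(162 + 9 \cdot 15\right) = -2205 + \left(162 + 135\right) = -2205 + 297 = -1908$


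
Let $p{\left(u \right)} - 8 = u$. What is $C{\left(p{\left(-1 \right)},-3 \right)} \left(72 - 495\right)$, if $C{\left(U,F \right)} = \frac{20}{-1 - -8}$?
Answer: $- \frac{8460}{7} \approx -1208.6$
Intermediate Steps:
$p{\left(u \right)} = 8 + u$
$C{\left(U,F \right)} = \frac{20}{7}$ ($C{\left(U,F \right)} = \frac{20}{-1 + 8} = \frac{20}{7}$)
$C{\left(p{\left(-1 \right)},-3 \right)} \left(72 - 495\right) = \frac{20 \left(72 - 495\right)}{7} = \frac{20}{7} \left(-423\right) = - \frac{8460}{7}$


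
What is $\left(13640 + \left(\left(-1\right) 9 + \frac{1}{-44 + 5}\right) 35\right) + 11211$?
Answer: $\frac{956869}{39} \approx 24535.0$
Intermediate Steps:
$\left(13640 + \left(\left(-1\right) 9 + \frac{1}{-44 + 5}\right) 35\right) + 11211 = \left(13640 + \left(-9 + \frac{1}{-39}\right) 35\right) + 11211 = \left(13640 + \left(-9 - \frac{1}{39}\right) 35\right) + 11211 = \left(13640 - \frac{12320}{39}\right) + 11211 = \frac{519640}{39} + 11211 = \frac{956869}{39}$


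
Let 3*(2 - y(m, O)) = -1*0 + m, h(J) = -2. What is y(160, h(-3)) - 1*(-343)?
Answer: 875/3 ≈ 291.67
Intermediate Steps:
y(m, O) = 2 - m/3 (y(m, O) = 2 - (-1*0 + m)/3 = 2 - (0 + m)/3 = 2 - m/3)
y(160, h(-3)) - 1*(-343) = (2 - 1/3*160) - 1*(-343) = (2 - 160/3) + 343 = -154/3 + 343 = 875/3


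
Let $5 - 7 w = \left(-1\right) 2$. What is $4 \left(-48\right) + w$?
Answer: $-191$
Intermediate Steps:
$w = 1$ ($w = \frac{5}{7} - \frac{\left(-1\right) 2}{7} = \frac{5}{7} - - \frac{2}{7} = \frac{5}{7} + \frac{2}{7} = 1$)
$4 \left(-48\right) + w = 4 \left(-48\right) + 1 = -192 + 1 = -191$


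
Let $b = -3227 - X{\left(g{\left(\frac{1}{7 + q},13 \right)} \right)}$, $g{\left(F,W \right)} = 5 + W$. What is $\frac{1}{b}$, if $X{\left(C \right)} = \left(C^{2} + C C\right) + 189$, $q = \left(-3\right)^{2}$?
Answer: $- \frac{1}{4064} \approx -0.00024606$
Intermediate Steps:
$q = 9$
$X{\left(C \right)} = 189 + 2 C^{2}$ ($X{\left(C \right)} = \left(C^{2} + C^{2}\right) + 189 = 2 C^{2} + 189 = 189 + 2 C^{2}$)
$b = -4064$ ($b = -3227 - \left(189 + 2 \left(5 + 13\right)^{2}\right) = -3227 - \left(189 + 2 \cdot 18^{2}\right) = -3227 - \left(189 + 2 \cdot 324\right) = -3227 - \left(189 + 648\right) = -3227 - 837 = -4064$)
$\frac{1}{b} = \frac{1}{-4064} = - \frac{1}{4064}$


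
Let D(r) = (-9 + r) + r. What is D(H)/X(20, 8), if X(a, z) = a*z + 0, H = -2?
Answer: -13/160 ≈ -0.081250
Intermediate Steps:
X(a, z) = a*z
D(r) = -9 + 2*r
D(H)/X(20, 8) = (-9 + 2*(-2))/((20*8)) = (-9 - 4)/160 = -13*1/160 = -13/160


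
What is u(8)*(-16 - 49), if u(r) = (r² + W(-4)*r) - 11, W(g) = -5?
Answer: -845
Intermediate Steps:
u(r) = -11 + r² - 5*r (u(r) = (r² - 5*r) - 11 = -11 + r² - 5*r)
u(8)*(-16 - 49) = (-11 + 8² - 5*8)*(-16 - 49) = (-11 + 64 - 40)*(-65) = 13*(-65) = -845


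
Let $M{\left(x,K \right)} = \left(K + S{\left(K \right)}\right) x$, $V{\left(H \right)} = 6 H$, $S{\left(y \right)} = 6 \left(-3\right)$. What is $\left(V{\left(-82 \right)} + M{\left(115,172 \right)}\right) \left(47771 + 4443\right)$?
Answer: $899020652$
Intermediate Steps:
$S{\left(y \right)} = -18$
$M{\left(x,K \right)} = x \left(-18 + K\right)$ ($M{\left(x,K \right)} = \left(K - 18\right) x = \left(-18 + K\right) x = x \left(-18 + K\right)$)
$\left(V{\left(-82 \right)} + M{\left(115,172 \right)}\right) \left(47771 + 4443\right) = \left(6 \left(-82\right) + 115 \left(-18 + 172\right)\right) \left(47771 + 4443\right) = \left(-492 + 115 \cdot 154\right) 52214 = \left(-492 + 17710\right) 52214 = 17218 \cdot 52214 = 899020652$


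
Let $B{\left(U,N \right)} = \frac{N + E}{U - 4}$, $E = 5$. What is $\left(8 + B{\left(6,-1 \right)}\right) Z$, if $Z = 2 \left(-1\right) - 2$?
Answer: $-40$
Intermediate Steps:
$B{\left(U,N \right)} = \frac{5 + N}{-4 + U}$ ($B{\left(U,N \right)} = \frac{N + 5}{U - 4} = \frac{5 + N}{-4 + U}$)
$Z = -4$ ($Z = -2 - 2 = -4$)
$\left(8 + B{\left(6,-1 \right)}\right) Z = \left(8 + \frac{5 - 1}{-4 + 6}\right) \left(-4\right) = \left(8 + \frac{1}{2} \cdot 4\right) \left(-4\right) = \left(8 + 2\right) \left(-4\right) = 10 \left(-4\right) = -40$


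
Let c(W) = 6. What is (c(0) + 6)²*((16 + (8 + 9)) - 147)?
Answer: -16416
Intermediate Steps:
(c(0) + 6)²*((16 + (8 + 9)) - 147) = (6 + 6)²*((16 + (8 + 9)) - 147) = 12²*((16 + 17) - 147) = 144*(33 - 147) = 144*(-114) = -16416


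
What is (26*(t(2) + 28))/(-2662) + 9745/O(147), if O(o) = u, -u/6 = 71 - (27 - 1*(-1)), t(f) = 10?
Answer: -13098047/343398 ≈ -38.142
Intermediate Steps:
u = -258 (u = -6*(71 - (27 - 1*(-1))) = -6*(71 - (27 + 1)) = -6*(71 - 1*28) = -6*(71 - 28) = -6*43 = -258)
O(o) = -258
(26*(t(2) + 28))/(-2662) + 9745/O(147) = (26*(10 + 28))/(-2662) + 9745/(-258) = (26*38)*(-1/2662) + 9745*(-1/258) = 988*(-1/2662) - 9745/258 = -494/1331 - 9745/258 = -13098047/343398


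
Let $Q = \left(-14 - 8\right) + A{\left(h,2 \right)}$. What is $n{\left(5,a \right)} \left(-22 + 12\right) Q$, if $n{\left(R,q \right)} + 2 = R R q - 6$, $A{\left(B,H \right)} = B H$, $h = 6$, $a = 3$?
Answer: $6700$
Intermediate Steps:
$n{\left(R,q \right)} = -8 + q R^{2}$ ($n{\left(R,q \right)} = -2 + \left(R R q - 6\right) = -2 + \left(R^{2} q - 6\right) = -2 + \left(q R^{2} - 6\right) = -2 + \left(-6 + q R^{2}\right) = -8 + q R^{2}$)
$Q = -10$ ($Q = \left(-14 - 8\right) + 6 \cdot 2 = -22 + 12 = -10$)
$n{\left(5,a \right)} \left(-22 + 12\right) Q = \left(-8 + 3 \cdot 5^{2}\right) \left(-22 + 12\right) \left(-10\right) = \left(-8 + 3 \cdot 25\right) \left(-10\right) \left(-10\right) = \left(-8 + 75\right) \left(-10\right) \left(-10\right) = 67 \left(-10\right) \left(-10\right) = \left(-670\right) \left(-10\right) = 6700$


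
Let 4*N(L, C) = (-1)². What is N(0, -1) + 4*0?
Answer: ¼ ≈ 0.25000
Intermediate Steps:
N(L, C) = ¼ (N(L, C) = (¼)*(-1)² = (¼)*1 = ¼)
N(0, -1) + 4*0 = ¼ + 4*0 = ¼ + 0 = ¼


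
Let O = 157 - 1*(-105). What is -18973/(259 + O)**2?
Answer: -18973/271441 ≈ -0.069897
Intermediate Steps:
O = 262 (O = 157 + 105 = 262)
-18973/(259 + O)**2 = -18973/(259 + 262)**2 = -18973/(521**2) = -18973/271441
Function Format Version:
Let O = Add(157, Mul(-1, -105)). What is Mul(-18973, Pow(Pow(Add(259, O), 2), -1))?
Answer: Rational(-18973, 271441) ≈ -0.069897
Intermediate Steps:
O = 262 (O = Add(157, 105) = 262)
Mul(-18973, Pow(Pow(Add(259, O), 2), -1)) = Mul(-18973, Pow(Pow(Add(259, 262), 2), -1)) = Mul(-18973, Pow(Pow(521, 2), -1)) = Mul(-18973, Pow(271441, -1)) = Mul(-18973, Rational(1, 271441)) = Rational(-18973, 271441)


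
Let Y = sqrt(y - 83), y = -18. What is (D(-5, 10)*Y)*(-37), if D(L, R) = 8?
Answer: -296*I*sqrt(101) ≈ -2974.8*I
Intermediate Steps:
Y = I*sqrt(101) (Y = sqrt(-18 - 83) = sqrt(-101) = I*sqrt(101) ≈ 10.05*I)
(D(-5, 10)*Y)*(-37) = (8*(I*sqrt(101)))*(-37) = (8*I*sqrt(101))*(-37) = -296*I*sqrt(101)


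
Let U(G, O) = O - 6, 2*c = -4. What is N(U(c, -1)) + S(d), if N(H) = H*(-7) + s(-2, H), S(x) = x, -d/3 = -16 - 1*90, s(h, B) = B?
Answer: 360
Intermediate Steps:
c = -2 (c = (½)*(-4) = -2)
d = 318 (d = -3*(-16 - 1*90) = -3*(-16 - 90) = -3*(-106) = 318)
U(G, O) = -6 + O
N(H) = -6*H (N(H) = H*(-7) + H = -7*H + H = -6*H)
N(U(c, -1)) + S(d) = -6*(-6 - 1) + 318 = -6*(-7) + 318 = 42 + 318 = 360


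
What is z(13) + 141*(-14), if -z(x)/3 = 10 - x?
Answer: -1965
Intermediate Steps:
z(x) = -30 + 3*x (z(x) = -3*(10 - x) = -30 + 3*x)
z(13) + 141*(-14) = (-30 + 3*13) + 141*(-14) = (-30 + 39) - 1974 = 9 - 1974 = -1965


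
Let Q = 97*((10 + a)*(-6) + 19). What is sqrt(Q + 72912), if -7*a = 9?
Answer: sqrt(3414481)/7 ≈ 263.98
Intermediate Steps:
a = -9/7 (a = -1/7*9 = -9/7 ≈ -1.2857)
Q = -22601/7 (Q = 97*((10 - 9/7)*(-6) + 19) = 97*((61/7)*(-6) + 19) = 97*(-366/7 + 19) = 97*(-233/7) = -22601/7 ≈ -3228.7)
sqrt(Q + 72912) = sqrt(-22601/7 + 72912) = sqrt(487783/7) = sqrt(3414481)/7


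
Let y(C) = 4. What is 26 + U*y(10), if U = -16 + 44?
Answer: 138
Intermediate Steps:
U = 28
26 + U*y(10) = 26 + 28*4 = 26 + 112 = 138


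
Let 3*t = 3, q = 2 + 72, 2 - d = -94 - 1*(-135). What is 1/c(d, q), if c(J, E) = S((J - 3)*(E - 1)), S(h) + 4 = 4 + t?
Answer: 1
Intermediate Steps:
d = -39 (d = 2 - (-94 - 1*(-135)) = 2 - (-94 + 135) = 2 - 1*41 = 2 - 41 = -39)
q = 74
t = 1 (t = (⅓)*3 = 1)
S(h) = 1 (S(h) = -4 + (4 + 1) = -4 + 5 = 1)
c(J, E) = 1
1/c(d, q) = 1/1 = 1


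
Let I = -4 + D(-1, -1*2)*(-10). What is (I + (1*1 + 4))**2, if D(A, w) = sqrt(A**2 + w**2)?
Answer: 501 - 20*sqrt(5) ≈ 456.28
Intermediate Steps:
I = -4 - 10*sqrt(5) (I = -4 + sqrt((-1)**2 + (-1*2)**2)*(-10) = -4 + sqrt(1 + (-2)**2)*(-10) = -4 + sqrt(1 + 4)*(-10) = -4 + sqrt(5)*(-10) = -4 - 10*sqrt(5) ≈ -26.361)
(I + (1*1 + 4))**2 = ((-4 - 10*sqrt(5)) + (1*1 + 4))**2 = ((-4 - 10*sqrt(5)) + (1 + 4))**2 = ((-4 - 10*sqrt(5)) + 5)**2 = (1 - 10*sqrt(5))**2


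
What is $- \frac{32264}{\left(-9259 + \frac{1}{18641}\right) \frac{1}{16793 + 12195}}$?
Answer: $\frac{8717173148656}{86298509} \approx 1.0101 \cdot 10^{5}$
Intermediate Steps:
$- \frac{32264}{\left(-9259 + \frac{1}{18641}\right) \frac{1}{16793 + 12195}} = - \frac{32264}{\left(-9259 + \frac{1}{18641}\right) \frac{1}{28988}} = - \frac{32264}{\left(- \frac{172597018}{18641}\right) \frac{1}{28988}} = - \frac{32264}{- \frac{86298509}{270182654}} = \left(-32264\right) \left(- \frac{270182654}{86298509}\right) = \frac{8717173148656}{86298509}$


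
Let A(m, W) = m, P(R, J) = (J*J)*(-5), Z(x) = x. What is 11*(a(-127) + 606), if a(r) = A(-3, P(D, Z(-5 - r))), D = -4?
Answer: 6633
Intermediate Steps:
P(R, J) = -5*J**2 (P(R, J) = J**2*(-5) = -5*J**2)
a(r) = -3
11*(a(-127) + 606) = 11*(-3 + 606) = 11*603 = 6633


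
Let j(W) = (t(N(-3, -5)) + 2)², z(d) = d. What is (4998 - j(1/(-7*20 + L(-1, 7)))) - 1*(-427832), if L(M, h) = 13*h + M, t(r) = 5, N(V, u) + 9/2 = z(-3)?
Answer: 432781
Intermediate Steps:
N(V, u) = -15/2 (N(V, u) = -9/2 - 3 = -15/2)
L(M, h) = M + 13*h
j(W) = 49 (j(W) = (5 + 2)² = 7² = 49)
(4998 - j(1/(-7*20 + L(-1, 7)))) - 1*(-427832) = (4998 - 1*49) - 1*(-427832) = (4998 - 49) + 427832 = 4949 + 427832 = 432781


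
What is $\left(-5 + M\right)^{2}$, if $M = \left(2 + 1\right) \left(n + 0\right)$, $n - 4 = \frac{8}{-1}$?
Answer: $289$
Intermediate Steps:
$n = -4$ ($n = 4 + \frac{8}{-1} = 4 + 8 \left(-1\right) = 4 - 8 = -4$)
$M = -12$ ($M = \left(2 + 1\right) \left(-4 + 0\right) = 3 \left(-4\right) = -12$)
$\left(-5 + M\right)^{2} = \left(-5 - 12\right)^{2} = \left(-17\right)^{2} = 289$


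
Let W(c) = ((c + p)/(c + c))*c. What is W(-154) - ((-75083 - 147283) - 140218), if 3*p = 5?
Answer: 2175047/6 ≈ 3.6251e+5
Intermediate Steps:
p = 5/3 (p = (⅓)*5 = 5/3 ≈ 1.6667)
W(c) = ⅚ + c/2 (W(c) = ((c + 5/3)/(c + c))*c = ((5/3 + c)/((2*c)))*c = ((5/3 + c)*(1/(2*c)))*c = ((5/3 + c)/(2*c))*c = ⅚ + c/2)
W(-154) - ((-75083 - 147283) - 140218) = (⅚ + (½)*(-154)) - ((-75083 - 147283) - 140218) = (⅚ - 77) - (-222366 - 140218) = -457/6 - 1*(-362584) = -457/6 + 362584 = 2175047/6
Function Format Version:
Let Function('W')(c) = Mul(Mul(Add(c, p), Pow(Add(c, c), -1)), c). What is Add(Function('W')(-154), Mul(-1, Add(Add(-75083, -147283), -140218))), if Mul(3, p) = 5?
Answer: Rational(2175047, 6) ≈ 3.6251e+5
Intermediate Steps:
p = Rational(5, 3) (p = Mul(Rational(1, 3), 5) = Rational(5, 3) ≈ 1.6667)
Function('W')(c) = Add(Rational(5, 6), Mul(Rational(1, 2), c)) (Function('W')(c) = Mul(Mul(Add(c, Rational(5, 3)), Pow(Add(c, c), -1)), c) = Mul(Mul(Add(Rational(5, 3), c), Pow(Mul(2, c), -1)), c) = Mul(Mul(Add(Rational(5, 3), c), Mul(Rational(1, 2), Pow(c, -1))), c) = Mul(Mul(Rational(1, 2), Pow(c, -1), Add(Rational(5, 3), c)), c) = Add(Rational(5, 6), Mul(Rational(1, 2), c)))
Add(Function('W')(-154), Mul(-1, Add(Add(-75083, -147283), -140218))) = Add(Add(Rational(5, 6), Mul(Rational(1, 2), -154)), Mul(-1, Add(Add(-75083, -147283), -140218))) = Add(Add(Rational(5, 6), -77), Mul(-1, Add(-222366, -140218))) = Add(Rational(-457, 6), Mul(-1, -362584)) = Add(Rational(-457, 6), 362584) = Rational(2175047, 6)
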